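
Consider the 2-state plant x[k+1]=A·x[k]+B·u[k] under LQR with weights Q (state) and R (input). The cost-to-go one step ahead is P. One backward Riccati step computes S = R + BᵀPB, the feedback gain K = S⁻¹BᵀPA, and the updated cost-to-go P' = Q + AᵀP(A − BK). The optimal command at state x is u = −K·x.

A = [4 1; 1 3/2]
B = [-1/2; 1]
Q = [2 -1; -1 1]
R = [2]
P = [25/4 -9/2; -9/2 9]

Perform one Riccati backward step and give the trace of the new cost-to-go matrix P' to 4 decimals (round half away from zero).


BᵀP = [-7.6250 11.2500]
S = R + BᵀPB = [2] + [15.0625] = [17.0625]
BᵀPA = [-19.2500 9.2500]
K = S⁻¹·BᵀPA = [-1.1282 0.5421]
A−BK = [3.4359 1.2711; 2.1282 0.9579]
AᵀP(A−BK) = [51.2821 17.4359; 17.4359 7.9853]
P' = Q + AᵀP(A−BK) = [53.2821 16.4359; 16.4359 8.9853]
tr(P') = 62.2674

62.2674


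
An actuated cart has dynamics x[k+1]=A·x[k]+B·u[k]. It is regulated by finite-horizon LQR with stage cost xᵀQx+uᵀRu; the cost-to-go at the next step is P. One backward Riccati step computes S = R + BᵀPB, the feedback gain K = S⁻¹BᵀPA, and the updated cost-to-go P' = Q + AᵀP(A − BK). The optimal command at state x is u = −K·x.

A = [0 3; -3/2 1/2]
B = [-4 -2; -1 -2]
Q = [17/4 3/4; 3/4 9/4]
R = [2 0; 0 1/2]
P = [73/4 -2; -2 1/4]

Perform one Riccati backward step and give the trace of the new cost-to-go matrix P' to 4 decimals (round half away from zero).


BᵀP = [-71.0000 7.7500; -32.5000 3.5000]
S = R + BᵀPB = [2 0; 0 1/2] + [276.2500 126.5000; 126.5000 58.0000] = [278.2500 126.5000; 126.5000 58.5000]
BᵀPA = [-11.6250 -209.1250; -5.2500 -95.7500]
K = S⁻¹·BᵀPA = [-0.0579 -0.4410; 0.0354 -0.6832]
A−BK = [-0.1607 -0.1303; -1.4871 -1.3073]
AᵀP(A−BK) = [0.0756 0.0994; 0.0994 0.6781]
P' = Q + AᵀP(A−BK) = [4.3256 0.8494; 0.8494 2.9281]
tr(P') = 7.2536

7.2536


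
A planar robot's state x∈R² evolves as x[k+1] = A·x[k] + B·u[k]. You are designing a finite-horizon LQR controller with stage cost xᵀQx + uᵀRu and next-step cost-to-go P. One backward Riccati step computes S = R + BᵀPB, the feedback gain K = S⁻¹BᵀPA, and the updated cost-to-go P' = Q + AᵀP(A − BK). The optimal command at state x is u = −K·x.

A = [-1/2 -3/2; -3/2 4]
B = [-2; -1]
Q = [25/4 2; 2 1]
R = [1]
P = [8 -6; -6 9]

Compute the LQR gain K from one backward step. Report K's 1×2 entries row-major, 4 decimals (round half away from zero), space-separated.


BᵀP = [-10.0000 3.0000]
S = R + BᵀPB = [1] + [17.0000] = [18.0000]
BᵀPA = [0.5000 27.0000]
K = S⁻¹·BᵀPA = [0.0278 1.5000]
A−BK = [-0.4444 1.5000; -1.4722 5.5000]
AᵀP(A−BK) = [13.2361 -50.2500; -50.2500 193.5000]
P' = Q + AᵀP(A−BK) = [19.4861 -48.2500; -48.2500 194.5000]
tr(P') = 213.9861

0.0278 1.5000


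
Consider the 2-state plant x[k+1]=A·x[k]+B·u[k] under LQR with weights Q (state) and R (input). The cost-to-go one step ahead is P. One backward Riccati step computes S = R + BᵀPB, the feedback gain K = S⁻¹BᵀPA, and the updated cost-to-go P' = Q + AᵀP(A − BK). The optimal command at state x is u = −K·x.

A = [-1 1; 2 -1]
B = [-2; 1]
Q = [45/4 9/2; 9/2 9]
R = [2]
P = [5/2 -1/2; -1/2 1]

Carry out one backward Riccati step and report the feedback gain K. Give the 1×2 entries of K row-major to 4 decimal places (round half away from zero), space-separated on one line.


BᵀP = [-5.5000 2.0000]
S = R + BᵀPB = [2] + [13.0000] = [15.0000]
BᵀPA = [9.5000 -7.5000]
K = S⁻¹·BᵀPA = [0.6333 -0.5000]
A−BK = [0.2667 0.0000; 1.3667 -0.5000]
AᵀP(A−BK) = [2.4833 -1.2500; -1.2500 0.7500]
P' = Q + AᵀP(A−BK) = [13.7333 3.2500; 3.2500 9.7500]
tr(P') = 23.4833

0.6333 -0.5000


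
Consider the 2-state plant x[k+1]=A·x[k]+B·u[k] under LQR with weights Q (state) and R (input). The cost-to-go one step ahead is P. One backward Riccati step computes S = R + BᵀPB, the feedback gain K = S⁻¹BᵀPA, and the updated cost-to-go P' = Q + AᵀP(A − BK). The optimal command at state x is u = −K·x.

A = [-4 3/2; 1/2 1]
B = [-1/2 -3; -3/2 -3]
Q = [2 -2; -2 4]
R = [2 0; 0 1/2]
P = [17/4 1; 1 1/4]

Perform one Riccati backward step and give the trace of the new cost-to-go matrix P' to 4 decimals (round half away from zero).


6.8429

BᵀP = [-3.6250 -0.8750; -15.7500 -3.7500]
S = R + BᵀPB = [2 0; 0 1/2] + [3.1250 13.5000; 13.5000 58.5000] = [5.1250 13.5000; 13.5000 59.0000]
BᵀPA = [14.0625 -6.3125; 61.1250 -27.3750]
K = S⁻¹·BᵀPA = [0.0375 -0.0239; 1.0274 -0.4585]
A−BK = [-0.8989 0.1125; 3.6385 -0.4114]
AᵀP(A−BK) = [0.7331 -0.2622; -0.2622 0.1098]
P' = Q + AᵀP(A−BK) = [2.7331 -2.2622; -2.2622 4.1098]
tr(P') = 6.8429


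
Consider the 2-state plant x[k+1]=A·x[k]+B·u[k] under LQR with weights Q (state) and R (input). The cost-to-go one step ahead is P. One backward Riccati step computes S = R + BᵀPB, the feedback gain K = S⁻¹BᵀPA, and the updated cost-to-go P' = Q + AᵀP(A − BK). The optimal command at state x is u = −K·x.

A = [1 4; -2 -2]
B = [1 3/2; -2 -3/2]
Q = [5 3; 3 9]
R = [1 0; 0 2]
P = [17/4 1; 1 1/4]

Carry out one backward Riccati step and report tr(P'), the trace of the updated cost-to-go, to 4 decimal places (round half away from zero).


25.0761

BᵀP = [2.2500 0.5000; 4.8750 1.1250]
S = R + BᵀPB = [1 0; 0 2] + [1.2500 2.6250; 2.6250 5.6250] = [2.2500 2.6250; 2.6250 7.6250]
BᵀPA = [1.2500 8.0000; 2.6250 17.2500]
K = S⁻¹·BᵀPA = [0.2572 1.5312; 0.2557 1.7352]
A−BK = [0.3592 -0.1339; -1.1020 3.6651]
AᵀP(A−BK) = [0.2572 1.5312; 1.5312 10.8189]
P' = Q + AᵀP(A−BK) = [5.2572 4.5312; 4.5312 19.8189]
tr(P') = 25.0761


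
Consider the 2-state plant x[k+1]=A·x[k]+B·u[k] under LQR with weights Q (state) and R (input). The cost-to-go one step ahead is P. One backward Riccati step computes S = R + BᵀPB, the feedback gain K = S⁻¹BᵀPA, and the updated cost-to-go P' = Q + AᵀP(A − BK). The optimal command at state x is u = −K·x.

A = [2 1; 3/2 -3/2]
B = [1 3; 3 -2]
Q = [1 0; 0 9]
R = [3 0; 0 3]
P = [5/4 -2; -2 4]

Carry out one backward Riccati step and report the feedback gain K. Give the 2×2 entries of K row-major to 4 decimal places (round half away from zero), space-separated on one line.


0.3060 -0.2413 0.0918 0.3776

BᵀP = [-4.7500 10.0000; 7.7500 -14.0000]
S = R + BᵀPB = [3 0; 0 3] + [25.2500 -34.2500; -34.2500 51.2500] = [28.2500 -34.2500; -34.2500 54.2500]
BᵀPA = [5.5000 -19.7500; -5.5000 28.7500]
K = S⁻¹·BᵀPA = [0.3060 -0.2413; 0.0918 0.3776]
A−BK = [1.4186 0.1085; 0.7656 -0.0209]
AᵀP(A−BK) = [0.8220 -0.0960; -0.0960 0.6280]
P' = Q + AᵀP(A−BK) = [1.8220 -0.0960; -0.0960 9.6280]
tr(P') = 11.4499


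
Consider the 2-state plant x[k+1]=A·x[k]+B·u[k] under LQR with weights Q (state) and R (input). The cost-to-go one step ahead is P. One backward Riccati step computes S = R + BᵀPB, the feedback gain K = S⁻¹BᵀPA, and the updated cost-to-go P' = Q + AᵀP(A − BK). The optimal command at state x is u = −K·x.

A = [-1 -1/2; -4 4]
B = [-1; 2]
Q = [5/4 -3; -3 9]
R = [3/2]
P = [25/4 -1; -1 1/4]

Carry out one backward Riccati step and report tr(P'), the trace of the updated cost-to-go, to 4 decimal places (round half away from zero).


BᵀP = [-8.2500 1.5000]
S = R + BᵀPB = [3/2] + [11.2500] = [12.7500]
BᵀPA = [2.2500 10.1250]
K = S⁻¹·BᵀPA = [0.1765 0.7941]
A−BK = [-0.8235 0.2941; -4.3529 2.4118]
AᵀP(A−BK) = [1.8529 -0.6618; -0.6618 1.5221]
P' = Q + AᵀP(A−BK) = [3.1029 -3.6618; -3.6618 10.5221]
tr(P') = 13.6250

13.6250


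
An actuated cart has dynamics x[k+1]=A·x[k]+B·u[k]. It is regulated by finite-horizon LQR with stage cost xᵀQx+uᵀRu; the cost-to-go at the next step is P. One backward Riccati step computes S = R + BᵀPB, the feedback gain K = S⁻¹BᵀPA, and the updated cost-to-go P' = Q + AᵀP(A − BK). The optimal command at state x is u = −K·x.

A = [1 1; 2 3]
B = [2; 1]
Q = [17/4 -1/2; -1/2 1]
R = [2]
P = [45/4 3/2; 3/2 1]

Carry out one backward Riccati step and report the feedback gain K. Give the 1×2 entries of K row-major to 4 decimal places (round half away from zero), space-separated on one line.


0.5926 0.6667

BᵀP = [24.0000 4.0000]
S = R + BᵀPB = [2] + [52.0000] = [54.0000]
BᵀPA = [32.0000 36.0000]
K = S⁻¹·BᵀPA = [0.5926 0.6667]
A−BK = [-0.1852 -0.3333; 1.4074 2.3333]
AᵀP(A−BK) = [2.2870 3.4167; 3.4167 5.2500]
P' = Q + AᵀP(A−BK) = [6.5370 2.9167; 2.9167 6.2500]
tr(P') = 12.7870


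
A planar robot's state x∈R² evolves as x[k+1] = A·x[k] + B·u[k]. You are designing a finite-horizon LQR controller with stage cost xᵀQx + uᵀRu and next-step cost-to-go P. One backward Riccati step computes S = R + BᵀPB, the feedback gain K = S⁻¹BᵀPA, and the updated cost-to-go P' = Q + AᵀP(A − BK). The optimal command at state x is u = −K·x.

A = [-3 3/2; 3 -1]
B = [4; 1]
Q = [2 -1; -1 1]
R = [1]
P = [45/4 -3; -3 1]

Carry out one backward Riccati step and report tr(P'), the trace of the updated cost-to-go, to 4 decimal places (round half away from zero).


7.8979

BᵀP = [42.0000 -11.0000]
S = R + BᵀPB = [1] + [157.0000] = [158.0000]
BᵀPA = [-159.0000 74.0000]
K = S⁻¹·BᵀPA = [-1.0063 0.4684]
A−BK = [1.0253 -0.3734; 4.0063 -1.4684]
AᵀP(A−BK) = [4.2437 -1.6566; -1.6566 0.6543]
P' = Q + AᵀP(A−BK) = [6.2437 -2.6566; -2.6566 1.6543]
tr(P') = 7.8979


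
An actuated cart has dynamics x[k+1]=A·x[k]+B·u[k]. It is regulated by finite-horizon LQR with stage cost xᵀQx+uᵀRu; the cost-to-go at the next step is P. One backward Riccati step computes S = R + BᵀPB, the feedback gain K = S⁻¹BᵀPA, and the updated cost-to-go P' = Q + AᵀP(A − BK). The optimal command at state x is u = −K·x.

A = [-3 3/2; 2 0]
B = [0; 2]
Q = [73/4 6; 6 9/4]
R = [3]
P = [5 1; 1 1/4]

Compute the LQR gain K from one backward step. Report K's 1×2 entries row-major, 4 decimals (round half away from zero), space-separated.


-1.2500 0.7500

BᵀP = [2.0000 0.5000]
S = R + BᵀPB = [3] + [1.0000] = [4.0000]
BᵀPA = [-5.0000 3.0000]
K = S⁻¹·BᵀPA = [-1.2500 0.7500]
A−BK = [-3.0000 1.5000; 4.5000 -1.5000]
AᵀP(A−BK) = [27.7500 -15.7500; -15.7500 9.0000]
P' = Q + AᵀP(A−BK) = [46.0000 -9.7500; -9.7500 11.2500]
tr(P') = 57.2500


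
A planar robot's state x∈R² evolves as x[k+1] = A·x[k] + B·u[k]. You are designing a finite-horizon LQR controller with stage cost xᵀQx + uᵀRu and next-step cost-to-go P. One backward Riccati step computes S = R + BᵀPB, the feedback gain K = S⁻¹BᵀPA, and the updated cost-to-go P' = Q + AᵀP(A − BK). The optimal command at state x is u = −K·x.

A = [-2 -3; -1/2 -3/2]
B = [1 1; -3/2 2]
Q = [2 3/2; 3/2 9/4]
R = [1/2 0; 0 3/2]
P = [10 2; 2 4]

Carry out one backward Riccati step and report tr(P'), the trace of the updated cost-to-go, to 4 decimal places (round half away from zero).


11.1752

BᵀP = [7.0000 -4.0000; 14.0000 10.0000]
S = R + BᵀPB = [1/2 0; 0 3/2] + [13.0000 -1.0000; -1.0000 34.0000] = [13.5000 -1.0000; -1.0000 35.5000]
BᵀPA = [-12.0000 -15.0000; -33.0000 -57.0000]
K = S⁻¹·BᵀPA = [-0.9597 -1.2326; -0.9566 -1.6404]
A−BK = [-0.0836 -0.1270; -0.0264 -0.0682]
AᵀP(A−BK) = [1.9148 3.0768; 3.0768 5.0105]
P' = Q + AᵀP(A−BK) = [3.9148 4.5768; 4.5768 7.2605]
tr(P') = 11.1752


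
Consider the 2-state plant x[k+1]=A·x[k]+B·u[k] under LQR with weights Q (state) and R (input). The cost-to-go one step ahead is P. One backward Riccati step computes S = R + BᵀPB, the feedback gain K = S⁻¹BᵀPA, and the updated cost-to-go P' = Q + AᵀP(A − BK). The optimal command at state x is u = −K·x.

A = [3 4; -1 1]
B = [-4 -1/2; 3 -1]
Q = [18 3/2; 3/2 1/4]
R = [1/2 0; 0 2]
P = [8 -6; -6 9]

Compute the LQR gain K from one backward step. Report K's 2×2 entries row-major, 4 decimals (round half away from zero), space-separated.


BᵀP = [-50.0000 51.0000; 2.0000 -6.0000]
S = R + BᵀPB = [1/2 0; 0 2] + [353.0000 -26.0000; -26.0000 5.0000] = [353.5000 -26.0000; -26.0000 7.0000]
BᵀPA = [-201.0000 -149.0000; 12.0000 2.0000]
K = S⁻¹·BᵀPA = [-0.6088 -0.5510; -0.5471 -1.7609]
A−BK = [0.2911 0.9155; 0.2794 0.8921]
AᵀP(A−BK) = [1.1885 3.3770; 3.3770 10.4206]
P' = Q + AᵀP(A−BK) = [19.1885 4.8770; 4.8770 10.6706]
tr(P') = 29.8591

-0.6088 -0.5510 -0.5471 -1.7609


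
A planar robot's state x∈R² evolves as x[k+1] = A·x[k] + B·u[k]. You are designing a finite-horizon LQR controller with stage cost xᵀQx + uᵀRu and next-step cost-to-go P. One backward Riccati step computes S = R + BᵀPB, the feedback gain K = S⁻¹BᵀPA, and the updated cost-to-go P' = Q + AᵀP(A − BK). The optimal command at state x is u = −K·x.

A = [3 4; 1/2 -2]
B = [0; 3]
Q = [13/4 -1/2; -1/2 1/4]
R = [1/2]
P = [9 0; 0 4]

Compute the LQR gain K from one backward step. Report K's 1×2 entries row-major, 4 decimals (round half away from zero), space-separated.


BᵀP = [0.0000 12.0000]
S = R + BᵀPB = [1/2] + [36.0000] = [36.5000]
BᵀPA = [6.0000 -24.0000]
K = S⁻¹·BᵀPA = [0.1644 -0.6575]
A−BK = [3.0000 4.0000; 0.0068 -0.0274]
AᵀP(A−BK) = [81.0137 107.9452; 107.9452 144.2192]
P' = Q + AᵀP(A−BK) = [84.2637 107.4452; 107.4452 144.4692]
tr(P') = 228.7329

0.1644 -0.6575


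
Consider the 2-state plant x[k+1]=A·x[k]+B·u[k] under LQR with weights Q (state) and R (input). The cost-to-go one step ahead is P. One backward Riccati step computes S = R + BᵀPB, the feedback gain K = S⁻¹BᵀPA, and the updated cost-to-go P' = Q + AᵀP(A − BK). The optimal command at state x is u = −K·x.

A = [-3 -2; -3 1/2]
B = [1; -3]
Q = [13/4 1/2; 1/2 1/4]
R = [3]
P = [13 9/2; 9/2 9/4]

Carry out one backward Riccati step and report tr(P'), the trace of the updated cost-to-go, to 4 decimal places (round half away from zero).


257.9527

BᵀP = [-0.5000 -2.2500]
S = R + BᵀPB = [3] + [6.2500] = [9.2500]
BᵀPA = [8.2500 -0.1250]
K = S⁻¹·BᵀPA = [0.8919 -0.0135]
A−BK = [-3.8919 -1.9865; -0.3243 0.4595]
AᵀP(A−BK) = [210.8919 94.9865; 94.9865 43.5608]
P' = Q + AᵀP(A−BK) = [214.1419 95.4865; 95.4865 43.8108]
tr(P') = 257.9527


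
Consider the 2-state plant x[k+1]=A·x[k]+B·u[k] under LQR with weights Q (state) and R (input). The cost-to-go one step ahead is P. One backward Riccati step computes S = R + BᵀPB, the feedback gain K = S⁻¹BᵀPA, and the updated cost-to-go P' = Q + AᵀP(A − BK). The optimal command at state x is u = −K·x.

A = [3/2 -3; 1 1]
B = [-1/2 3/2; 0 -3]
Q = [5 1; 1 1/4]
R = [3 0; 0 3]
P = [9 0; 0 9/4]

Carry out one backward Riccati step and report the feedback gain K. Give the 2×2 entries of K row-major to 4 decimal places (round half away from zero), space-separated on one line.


BᵀP = [-4.5000 0.0000; 13.5000 -6.7500]
S = R + BᵀPB = [3 0; 0 3] + [2.2500 -6.7500; -6.7500 40.5000] = [5.2500 -6.7500; -6.7500 43.5000]
BᵀPA = [-6.7500 13.5000; 13.5000 -47.2500]
K = S⁻¹·BᵀPA = [-1.1077 1.4677; 0.1385 -0.8585]
A−BK = [0.7385 -0.9785; 1.4154 -1.5754]
AᵀP(A−BK) = [13.1538 -16.7538; -16.7538 22.8738]
P' = Q + AᵀP(A−BK) = [18.1538 -15.7538; -15.7538 23.1238]
tr(P') = 41.2777

-1.1077 1.4677 0.1385 -0.8585


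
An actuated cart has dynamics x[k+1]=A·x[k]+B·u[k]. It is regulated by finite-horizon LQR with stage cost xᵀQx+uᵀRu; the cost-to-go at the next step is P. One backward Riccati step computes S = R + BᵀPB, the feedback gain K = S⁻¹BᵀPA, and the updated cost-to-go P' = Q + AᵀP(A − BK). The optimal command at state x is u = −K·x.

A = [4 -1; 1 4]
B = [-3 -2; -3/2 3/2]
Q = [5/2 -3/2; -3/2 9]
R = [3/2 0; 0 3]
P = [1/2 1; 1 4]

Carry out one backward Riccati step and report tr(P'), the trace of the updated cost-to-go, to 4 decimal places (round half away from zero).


BᵀP = [-3.0000 -9.0000; 0.5000 4.0000]
S = R + BᵀPB = [3/2 0; 0 3] + [22.5000 -7.5000; -7.5000 5.0000] = [24.0000 -7.5000; -7.5000 8.0000]
BᵀPA = [-21.0000 -33.0000; 6.0000 15.5000]
K = S⁻¹·BᵀPA = [-0.9061 -1.0884; -0.0994 0.9171]
A−BK = [1.0829 -2.4309; -0.2099 0.9917]
AᵀP(A−BK) = [1.5691 0.6409; 0.6409 6.3674]
P' = Q + AᵀP(A−BK) = [4.0691 -0.8591; -0.8591 15.3674]
tr(P') = 19.4365

19.4365


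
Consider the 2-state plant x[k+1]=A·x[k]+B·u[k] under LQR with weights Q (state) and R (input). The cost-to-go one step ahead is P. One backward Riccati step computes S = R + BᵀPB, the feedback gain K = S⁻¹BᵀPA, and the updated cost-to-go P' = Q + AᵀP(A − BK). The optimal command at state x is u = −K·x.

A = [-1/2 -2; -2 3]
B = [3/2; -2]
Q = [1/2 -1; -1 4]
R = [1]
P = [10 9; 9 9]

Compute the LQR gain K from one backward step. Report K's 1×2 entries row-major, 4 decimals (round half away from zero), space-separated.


BᵀP = [-3.0000 -4.5000]
S = R + BᵀPB = [1] + [4.5000] = [5.5000]
BᵀPA = [10.5000 -7.5000]
K = S⁻¹·BᵀPA = [1.9091 -1.3636]
A−BK = [-3.3636 0.0455; 1.8182 0.2727]
AᵀP(A−BK) = [36.4545 -7.1818; -7.1818 2.7727]
P' = Q + AᵀP(A−BK) = [36.9545 -8.1818; -8.1818 6.7727]
tr(P') = 43.7273

1.9091 -1.3636


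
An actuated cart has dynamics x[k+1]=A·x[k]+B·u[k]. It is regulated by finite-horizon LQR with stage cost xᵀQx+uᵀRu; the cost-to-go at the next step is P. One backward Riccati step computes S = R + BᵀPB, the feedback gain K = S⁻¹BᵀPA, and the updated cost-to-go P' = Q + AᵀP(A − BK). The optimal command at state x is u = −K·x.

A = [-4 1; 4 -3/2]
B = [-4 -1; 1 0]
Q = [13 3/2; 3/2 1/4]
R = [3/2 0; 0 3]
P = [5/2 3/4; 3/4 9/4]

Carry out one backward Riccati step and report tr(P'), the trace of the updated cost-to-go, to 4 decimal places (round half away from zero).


37.5259

BᵀP = [-9.2500 -0.7500; -2.5000 -0.7500]
S = R + BᵀPB = [3/2 0; 0 3] + [36.2500 9.2500; 9.2500 2.5000] = [37.7500 9.2500; 9.2500 5.5000]
BᵀPA = [34.0000 -8.1250; 7.0000 -1.3750]
K = S⁻¹·BᵀPA = [1.0015 -0.2619; -0.4117 0.1905]
A−BK = [-0.4055 0.1429; 2.9985 -1.2381]
AᵀP(A−BK) = [20.8295 -8.4286; -8.4286 3.4464]
P' = Q + AᵀP(A−BK) = [33.8295 -6.9286; -6.9286 3.6964]
tr(P') = 37.5259


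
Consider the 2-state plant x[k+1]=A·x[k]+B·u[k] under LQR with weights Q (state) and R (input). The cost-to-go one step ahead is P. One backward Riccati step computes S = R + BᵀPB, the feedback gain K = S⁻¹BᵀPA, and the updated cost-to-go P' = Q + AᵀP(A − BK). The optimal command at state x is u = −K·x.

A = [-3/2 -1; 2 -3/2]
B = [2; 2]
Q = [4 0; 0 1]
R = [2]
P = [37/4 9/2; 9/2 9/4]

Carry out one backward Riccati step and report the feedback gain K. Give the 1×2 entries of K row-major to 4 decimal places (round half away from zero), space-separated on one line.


BᵀP = [27.5000 13.5000]
S = R + BᵀPB = [2] + [82.0000] = [84.0000]
BᵀPA = [-14.2500 -47.7500]
K = S⁻¹·BᵀPA = [-0.1696 -0.5685]
A−BK = [-1.1607 0.1369; 2.3393 -0.3631]
AᵀP(A−BK) = [0.3951 0.1496; 0.1496 0.6689]
P' = Q + AᵀP(A−BK) = [4.3951 0.1496; 0.1496 1.6689]
tr(P') = 6.0640

-0.1696 -0.5685


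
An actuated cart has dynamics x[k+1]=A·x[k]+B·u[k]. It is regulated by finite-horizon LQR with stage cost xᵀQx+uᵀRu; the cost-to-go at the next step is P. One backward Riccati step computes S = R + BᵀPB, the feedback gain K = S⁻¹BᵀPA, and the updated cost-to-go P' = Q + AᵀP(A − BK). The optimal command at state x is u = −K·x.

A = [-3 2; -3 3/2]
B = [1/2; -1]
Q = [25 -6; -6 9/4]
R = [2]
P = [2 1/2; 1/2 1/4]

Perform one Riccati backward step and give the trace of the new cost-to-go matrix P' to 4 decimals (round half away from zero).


BᵀP = [0.5000 0.0000]
S = R + BᵀPB = [2] + [0.2500] = [2.2500]
BᵀPA = [-1.5000 1.0000]
K = S⁻¹·BᵀPA = [-0.6667 0.4444]
A−BK = [-2.6667 1.7778; -3.6667 1.9444]
AᵀP(A−BK) = [28.2500 -17.7083; -17.7083 11.1181]
P' = Q + AᵀP(A−BK) = [53.2500 -23.7083; -23.7083 13.3681]
tr(P') = 66.6181

66.6181


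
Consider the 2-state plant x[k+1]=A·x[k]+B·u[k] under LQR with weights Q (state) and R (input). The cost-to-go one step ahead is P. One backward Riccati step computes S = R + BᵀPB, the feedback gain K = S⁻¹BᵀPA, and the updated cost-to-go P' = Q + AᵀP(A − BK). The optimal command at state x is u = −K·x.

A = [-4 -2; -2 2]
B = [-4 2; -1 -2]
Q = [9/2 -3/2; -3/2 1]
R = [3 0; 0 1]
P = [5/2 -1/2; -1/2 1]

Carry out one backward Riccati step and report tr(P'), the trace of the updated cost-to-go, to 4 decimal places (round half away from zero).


9.8730

BᵀP = [-9.5000 1.0000; 6.0000 -3.0000]
S = R + BᵀPB = [3 0; 0 1] + [37.0000 -21.0000; -21.0000 18.0000] = [40.0000 -21.0000; -21.0000 19.0000]
BᵀPA = [36.0000 21.0000; -18.0000 -18.0000]
K = S⁻¹·BᵀPA = [0.9592 0.0658; 0.1129 -0.8746]
A−BK = [-0.3887 0.0125; -0.8150 0.3166]
AᵀP(A−BK) = [3.4984 -0.1129; -0.1129 0.8746]
P' = Q + AᵀP(A−BK) = [7.9984 -1.6129; -1.6129 1.8746]
tr(P') = 9.8730


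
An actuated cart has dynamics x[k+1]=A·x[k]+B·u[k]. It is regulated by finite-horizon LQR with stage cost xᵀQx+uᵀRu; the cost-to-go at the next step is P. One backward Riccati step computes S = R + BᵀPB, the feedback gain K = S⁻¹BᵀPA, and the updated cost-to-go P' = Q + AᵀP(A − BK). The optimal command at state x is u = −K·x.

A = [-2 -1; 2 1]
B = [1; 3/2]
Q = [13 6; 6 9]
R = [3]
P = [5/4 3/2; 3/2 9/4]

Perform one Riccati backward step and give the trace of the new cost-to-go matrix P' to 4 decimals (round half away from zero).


23.8156

BᵀP = [3.5000 4.8750]
S = R + BᵀPB = [3] + [10.8125] = [13.8125]
BᵀPA = [2.7500 1.3750]
K = S⁻¹·BᵀPA = [0.1991 0.0995]
A−BK = [-2.1991 -1.0995; 1.7014 0.8507]
AᵀP(A−BK) = [1.4525 0.7262; 0.7262 0.3631]
P' = Q + AᵀP(A−BK) = [14.4525 6.7262; 6.7262 9.3631]
tr(P') = 23.8156


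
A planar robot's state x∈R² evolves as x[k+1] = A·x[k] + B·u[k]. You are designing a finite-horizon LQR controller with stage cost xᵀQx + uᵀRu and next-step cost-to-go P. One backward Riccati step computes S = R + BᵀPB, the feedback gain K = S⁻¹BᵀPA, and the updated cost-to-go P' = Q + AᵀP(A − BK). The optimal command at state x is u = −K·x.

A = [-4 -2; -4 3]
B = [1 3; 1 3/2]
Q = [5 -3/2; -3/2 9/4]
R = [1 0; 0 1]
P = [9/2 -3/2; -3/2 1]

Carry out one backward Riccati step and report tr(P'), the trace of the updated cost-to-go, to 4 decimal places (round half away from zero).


BᵀP = [3.0000 -0.5000; 11.2500 -3.0000]
S = R + BᵀPB = [1 0; 0 1] + [2.5000 8.2500; 8.2500 29.2500] = [3.5000 8.2500; 8.2500 30.2500]
BᵀPA = [-10.0000 -7.5000; -33.0000 -31.5000]
K = S⁻¹·BᵀPA = [-0.8000 0.8727; -0.8727 -1.2793]
A−BK = [-0.5818 0.9653; -1.8909 4.0463]
AᵀP(A−BK) = [3.2000 -3.4909; -3.4909 11.2463]
P' = Q + AᵀP(A−BK) = [8.2000 -4.9909; -4.9909 13.4963]
tr(P') = 21.6963

21.6963


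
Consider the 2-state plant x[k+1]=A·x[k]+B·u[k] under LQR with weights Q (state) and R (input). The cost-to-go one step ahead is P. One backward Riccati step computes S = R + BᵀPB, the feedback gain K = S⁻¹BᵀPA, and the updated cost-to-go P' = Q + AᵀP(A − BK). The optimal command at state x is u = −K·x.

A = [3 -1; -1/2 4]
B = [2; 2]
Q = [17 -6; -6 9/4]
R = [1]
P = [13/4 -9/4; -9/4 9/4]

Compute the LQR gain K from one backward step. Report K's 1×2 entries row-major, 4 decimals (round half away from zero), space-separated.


BᵀP = [2.0000 0.0000]
S = R + BᵀPB = [1] + [4.0000] = [5.0000]
BᵀPA = [6.0000 -2.0000]
K = S⁻¹·BᵀPA = [1.2000 -0.4000]
A−BK = [0.6000 -0.2000; -2.9000 4.8000]
AᵀP(A−BK) = [29.3625 -39.9750; -39.9750 56.4500]
P' = Q + AᵀP(A−BK) = [46.3625 -45.9750; -45.9750 58.7000]
tr(P') = 105.0625

1.2000 -0.4000


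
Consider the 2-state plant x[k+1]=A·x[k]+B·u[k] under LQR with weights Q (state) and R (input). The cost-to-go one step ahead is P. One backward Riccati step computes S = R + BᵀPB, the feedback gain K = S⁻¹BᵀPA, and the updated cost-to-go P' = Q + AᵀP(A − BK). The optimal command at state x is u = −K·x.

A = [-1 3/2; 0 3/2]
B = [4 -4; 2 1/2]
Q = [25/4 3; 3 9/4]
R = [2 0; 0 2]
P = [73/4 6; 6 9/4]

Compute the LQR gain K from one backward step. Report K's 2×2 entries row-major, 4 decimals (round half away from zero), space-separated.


BᵀP = [85.0000 28.5000; -70.0000 -22.8750]
S = R + BᵀPB = [2 0; 0 2] + [397.0000 -325.7500; -325.7500 268.5625] = [399.0000 -325.7500; -325.7500 270.5625]
BᵀPA = [-85.0000 170.2500; 70.0000 -139.3125]
K = S⁻¹·BᵀPA = [-0.1061 0.3705; 0.1310 -0.0688]
A−BK = [-0.0517 -0.2573; 0.1466 0.7934]
AᵀP(A−BK) = [0.0630 -0.0646; -0.0646 0.4589]
P' = Q + AᵀP(A−BK) = [6.3130 2.9354; 2.9354 2.7089]
tr(P') = 9.0219

-0.1061 0.3705 0.1310 -0.0688


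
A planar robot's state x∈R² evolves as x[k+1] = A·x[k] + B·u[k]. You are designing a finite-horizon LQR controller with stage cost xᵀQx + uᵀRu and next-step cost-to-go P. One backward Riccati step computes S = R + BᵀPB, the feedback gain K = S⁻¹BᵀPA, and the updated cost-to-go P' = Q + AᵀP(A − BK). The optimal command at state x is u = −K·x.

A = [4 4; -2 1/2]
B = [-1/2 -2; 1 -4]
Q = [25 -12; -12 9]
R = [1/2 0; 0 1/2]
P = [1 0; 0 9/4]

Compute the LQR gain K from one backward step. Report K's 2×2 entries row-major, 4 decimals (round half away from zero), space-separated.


BᵀP = [-0.5000 2.2500; -2.0000 -9.0000]
S = R + BᵀPB = [1/2 0; 0 1/2] + [2.5000 -8.0000; -8.0000 40.0000] = [3.0000 -8.0000; -8.0000 40.5000]
BᵀPA = [-6.5000 -0.8750; 10.0000 -12.5000]
K = S⁻¹·BᵀPA = [-3.1870 -2.3554; -0.3826 -0.7739]
A−BK = [1.6413 1.2745; -0.3435 -0.2402]
AᵀP(A−BK) = [8.1109 6.1788; 6.1788 4.8276]
P' = Q + AᵀP(A−BK) = [33.1109 -5.8212; -5.8212 13.8276]
tr(P') = 46.9385

-3.1870 -2.3554 -0.3826 -0.7739


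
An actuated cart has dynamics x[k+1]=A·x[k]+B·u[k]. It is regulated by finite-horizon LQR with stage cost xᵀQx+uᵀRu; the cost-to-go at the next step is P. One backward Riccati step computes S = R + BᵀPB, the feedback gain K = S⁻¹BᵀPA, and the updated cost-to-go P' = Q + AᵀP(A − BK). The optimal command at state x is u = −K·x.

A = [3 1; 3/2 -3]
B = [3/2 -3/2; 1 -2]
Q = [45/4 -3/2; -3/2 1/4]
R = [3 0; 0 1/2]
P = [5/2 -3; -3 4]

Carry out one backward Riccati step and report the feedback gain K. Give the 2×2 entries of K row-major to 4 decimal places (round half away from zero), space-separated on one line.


0.4268 0.7280 0.3766 3.1130

BᵀP = [0.7500 -0.5000; 2.2500 -3.5000]
S = R + BᵀPB = [3 0; 0 1/2] + [0.6250 -0.1250; -0.1250 3.6250] = [3.6250 -0.1250; -0.1250 4.1250]
BᵀPA = [1.5000 2.2500; 1.5000 12.7500]
K = S⁻¹·BᵀPA = [0.4268 0.7280; 0.3766 3.1130]
A−BK = [2.9247 4.5774; 1.8264 2.4979]
AᵀP(A−BK) = [3.2950 6.2385; 6.2385 15.1715]
P' = Q + AᵀP(A−BK) = [14.5450 4.7385; 4.7385 15.4215]
tr(P') = 29.9665


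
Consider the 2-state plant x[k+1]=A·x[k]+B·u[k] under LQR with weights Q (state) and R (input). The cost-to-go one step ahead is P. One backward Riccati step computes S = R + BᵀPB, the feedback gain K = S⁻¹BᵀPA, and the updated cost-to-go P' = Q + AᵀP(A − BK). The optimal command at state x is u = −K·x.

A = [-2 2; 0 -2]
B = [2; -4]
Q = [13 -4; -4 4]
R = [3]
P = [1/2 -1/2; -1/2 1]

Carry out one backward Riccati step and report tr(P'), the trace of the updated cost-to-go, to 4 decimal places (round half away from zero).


BᵀP = [3.0000 -5.0000]
S = R + BᵀPB = [3] + [26.0000] = [29.0000]
BᵀPA = [-6.0000 16.0000]
K = S⁻¹·BᵀPA = [-0.2069 0.5517]
A−BK = [-1.5862 0.8966; -0.8276 0.2069]
AᵀP(A−BK) = [0.7586 -0.6897; -0.6897 1.1724]
P' = Q + AᵀP(A−BK) = [13.7586 -4.6897; -4.6897 5.1724]
tr(P') = 18.9310

18.9310


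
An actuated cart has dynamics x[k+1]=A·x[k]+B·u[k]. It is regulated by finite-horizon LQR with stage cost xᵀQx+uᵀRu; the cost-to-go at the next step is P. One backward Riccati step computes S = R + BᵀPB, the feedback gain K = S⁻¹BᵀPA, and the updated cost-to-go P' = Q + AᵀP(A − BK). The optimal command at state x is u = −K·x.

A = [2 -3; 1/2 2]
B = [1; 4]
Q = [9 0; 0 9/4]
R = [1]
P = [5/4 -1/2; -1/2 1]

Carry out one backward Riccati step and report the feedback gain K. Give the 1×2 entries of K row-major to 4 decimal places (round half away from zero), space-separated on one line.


0.0175 0.6491

BᵀP = [-0.7500 3.5000]
S = R + BᵀPB = [1] + [13.2500] = [14.2500]
BᵀPA = [0.2500 9.2500]
K = S⁻¹·BᵀPA = [0.0175 0.6491]
A−BK = [1.9825 -3.6491; 0.4298 -0.5965]
AᵀP(A−BK) = [4.2456 -7.9123; -7.9123 15.2456]
P' = Q + AᵀP(A−BK) = [13.2456 -7.9123; -7.9123 17.4956]
tr(P') = 30.7412


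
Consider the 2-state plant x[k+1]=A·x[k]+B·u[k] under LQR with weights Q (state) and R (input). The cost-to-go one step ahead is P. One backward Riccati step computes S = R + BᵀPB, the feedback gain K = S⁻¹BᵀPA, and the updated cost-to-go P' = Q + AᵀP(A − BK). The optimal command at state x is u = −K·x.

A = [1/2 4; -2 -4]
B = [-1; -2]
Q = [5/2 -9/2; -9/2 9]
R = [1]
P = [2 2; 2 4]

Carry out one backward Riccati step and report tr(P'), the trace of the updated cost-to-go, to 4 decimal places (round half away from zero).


BᵀP = [-6.0000 -10.0000]
S = R + BᵀPB = [1] + [26.0000] = [27.0000]
BᵀPA = [17.0000 16.0000]
K = S⁻¹·BᵀPA = [0.6296 0.5926]
A−BK = [1.1296 4.5926; -0.7407 -2.8148]
AᵀP(A−BK) = [1.7963 5.9259; 5.9259 22.5185]
P' = Q + AᵀP(A−BK) = [4.2963 1.4259; 1.4259 31.5185]
tr(P') = 35.8148

35.8148


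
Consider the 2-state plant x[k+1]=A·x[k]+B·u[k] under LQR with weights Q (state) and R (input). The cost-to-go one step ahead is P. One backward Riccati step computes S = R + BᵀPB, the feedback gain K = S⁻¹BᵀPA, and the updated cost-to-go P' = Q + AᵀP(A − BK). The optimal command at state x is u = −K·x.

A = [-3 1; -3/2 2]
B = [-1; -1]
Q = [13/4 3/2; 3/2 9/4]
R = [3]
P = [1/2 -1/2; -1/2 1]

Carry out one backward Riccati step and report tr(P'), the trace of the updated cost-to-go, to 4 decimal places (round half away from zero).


BᵀP = [0.0000 -0.5000]
S = R + BᵀPB = [3] + [0.5000] = [3.5000]
BᵀPA = [0.7500 -1.0000]
K = S⁻¹·BᵀPA = [0.2143 -0.2857]
A−BK = [-2.7857 0.7143; -1.2857 1.7143]
AᵀP(A−BK) = [2.0893 -0.5357; -0.5357 2.2143]
P' = Q + AᵀP(A−BK) = [5.3393 0.9643; 0.9643 4.4643]
tr(P') = 9.8036

9.8036


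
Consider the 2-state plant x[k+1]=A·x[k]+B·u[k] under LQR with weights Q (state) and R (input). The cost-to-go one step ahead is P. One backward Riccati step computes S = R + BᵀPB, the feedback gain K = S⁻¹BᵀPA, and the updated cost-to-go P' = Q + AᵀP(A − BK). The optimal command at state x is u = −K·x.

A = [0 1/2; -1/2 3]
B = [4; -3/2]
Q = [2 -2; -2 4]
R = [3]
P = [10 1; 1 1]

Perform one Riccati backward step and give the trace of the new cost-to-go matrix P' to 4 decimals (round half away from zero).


BᵀP = [38.5000 2.5000]
S = R + BᵀPB = [3] + [150.2500] = [153.2500]
BᵀPA = [-1.2500 26.7500]
K = S⁻¹·BᵀPA = [-0.0082 0.1746]
A−BK = [0.0326 -0.1982; -0.5122 3.2618]
AᵀP(A−BK) = [0.2398 -1.5318; -1.5318 9.8308]
P' = Q + AᵀP(A−BK) = [2.2398 -3.5318; -3.5318 13.8308]
tr(P') = 16.0706

16.0706


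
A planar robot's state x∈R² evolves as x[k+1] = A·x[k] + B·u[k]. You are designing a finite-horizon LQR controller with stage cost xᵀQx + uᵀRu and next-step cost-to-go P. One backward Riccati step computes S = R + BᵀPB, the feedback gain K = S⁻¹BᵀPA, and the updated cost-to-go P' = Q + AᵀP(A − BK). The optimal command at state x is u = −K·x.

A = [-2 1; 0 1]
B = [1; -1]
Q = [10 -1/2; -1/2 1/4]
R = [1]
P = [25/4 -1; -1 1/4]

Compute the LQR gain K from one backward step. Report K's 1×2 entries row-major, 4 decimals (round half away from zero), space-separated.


BᵀP = [7.2500 -1.2500]
S = R + BᵀPB = [1] + [8.5000] = [9.5000]
BᵀPA = [-14.5000 6.0000]
K = S⁻¹·BᵀPA = [-1.5263 0.6316]
A−BK = [-0.4737 0.3684; -1.5263 1.6316]
AᵀP(A−BK) = [2.8684 -1.3421; -1.3421 0.7105]
P' = Q + AᵀP(A−BK) = [12.8684 -1.8421; -1.8421 0.9605]
tr(P') = 13.8289

-1.5263 0.6316


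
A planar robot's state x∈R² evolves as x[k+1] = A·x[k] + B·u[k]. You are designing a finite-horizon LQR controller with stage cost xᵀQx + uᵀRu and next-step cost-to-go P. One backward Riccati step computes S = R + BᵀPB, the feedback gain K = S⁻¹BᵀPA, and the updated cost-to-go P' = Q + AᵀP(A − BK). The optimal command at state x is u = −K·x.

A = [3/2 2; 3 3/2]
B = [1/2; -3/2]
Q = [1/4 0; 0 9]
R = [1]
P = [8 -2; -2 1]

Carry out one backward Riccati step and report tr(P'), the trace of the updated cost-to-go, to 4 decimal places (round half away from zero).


BᵀP = [7.0000 -2.5000]
S = R + BᵀPB = [1] + [7.2500] = [8.2500]
BᵀPA = [3.0000 10.2500]
K = S⁻¹·BᵀPA = [0.3636 1.2424]
A−BK = [1.3182 1.3788; 3.5455 3.3636]
AᵀP(A−BK) = [7.9091 8.2727; 8.2727 9.5152]
P' = Q + AᵀP(A−BK) = [8.1591 8.2727; 8.2727 18.5152]
tr(P') = 26.6742

26.6742


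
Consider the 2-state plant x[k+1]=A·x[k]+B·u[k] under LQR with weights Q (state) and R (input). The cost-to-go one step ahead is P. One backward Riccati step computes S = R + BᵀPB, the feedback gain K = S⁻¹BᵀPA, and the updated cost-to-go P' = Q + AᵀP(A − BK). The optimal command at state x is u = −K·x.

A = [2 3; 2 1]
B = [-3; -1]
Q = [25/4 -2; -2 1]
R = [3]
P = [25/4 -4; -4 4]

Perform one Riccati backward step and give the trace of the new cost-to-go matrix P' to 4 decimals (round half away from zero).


BᵀP = [-14.7500 8.0000]
S = R + BᵀPB = [3] + [36.2500] = [39.2500]
BᵀPA = [-13.5000 -36.2500]
K = S⁻¹·BᵀPA = [-0.3439 -0.9236]
A−BK = [0.9682 0.2293; 1.6561 0.0764]
AᵀP(A−BK) = [4.3567 1.0318; 1.0318 2.7707]
P' = Q + AᵀP(A−BK) = [10.6067 -0.9682; -0.9682 3.7707]
tr(P') = 14.3774

14.3774


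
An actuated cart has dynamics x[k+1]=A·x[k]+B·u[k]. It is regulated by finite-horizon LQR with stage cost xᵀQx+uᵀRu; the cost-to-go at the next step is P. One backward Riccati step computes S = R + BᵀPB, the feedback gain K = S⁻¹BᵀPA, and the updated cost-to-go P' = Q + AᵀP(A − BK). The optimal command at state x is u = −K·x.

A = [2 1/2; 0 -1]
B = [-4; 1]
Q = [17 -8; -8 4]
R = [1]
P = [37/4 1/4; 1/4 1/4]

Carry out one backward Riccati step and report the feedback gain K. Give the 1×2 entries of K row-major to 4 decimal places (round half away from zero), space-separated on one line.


BᵀP = [-36.7500 -0.7500]
S = R + BᵀPB = [1] + [146.2500] = [147.2500]
BᵀPA = [-73.5000 -17.6250]
K = S⁻¹·BᵀPA = [-0.4992 -0.1197]
A−BK = [0.0034 0.0212; 0.4992 -0.8803]
AᵀP(A−BK) = [0.3124 -0.0475; -0.0475 0.2029]
P' = Q + AᵀP(A−BK) = [17.3124 -8.0475; -8.0475 4.2029]
tr(P') = 21.5153

-0.4992 -0.1197


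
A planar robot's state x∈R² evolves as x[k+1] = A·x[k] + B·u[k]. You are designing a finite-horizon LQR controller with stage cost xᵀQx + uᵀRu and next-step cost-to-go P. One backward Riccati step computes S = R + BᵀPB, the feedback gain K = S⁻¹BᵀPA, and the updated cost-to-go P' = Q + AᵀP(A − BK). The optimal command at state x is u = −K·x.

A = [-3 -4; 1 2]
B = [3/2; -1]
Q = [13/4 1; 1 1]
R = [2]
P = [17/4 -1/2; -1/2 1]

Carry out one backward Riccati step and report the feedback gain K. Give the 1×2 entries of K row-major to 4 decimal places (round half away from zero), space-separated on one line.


-1.5911 -2.2044

BᵀP = [6.8750 -1.7500]
S = R + BᵀPB = [2] + [12.0625] = [14.0625]
BᵀPA = [-22.3750 -31.0000]
K = S⁻¹·BᵀPA = [-1.5911 -2.2044]
A−BK = [-0.6133 -0.6933; -0.5911 -0.2044]
AᵀP(A−BK) = [6.6489 8.6756; 8.6756 11.6622]
P' = Q + AᵀP(A−BK) = [9.8989 9.6756; 9.6756 12.6622]
tr(P') = 22.5611


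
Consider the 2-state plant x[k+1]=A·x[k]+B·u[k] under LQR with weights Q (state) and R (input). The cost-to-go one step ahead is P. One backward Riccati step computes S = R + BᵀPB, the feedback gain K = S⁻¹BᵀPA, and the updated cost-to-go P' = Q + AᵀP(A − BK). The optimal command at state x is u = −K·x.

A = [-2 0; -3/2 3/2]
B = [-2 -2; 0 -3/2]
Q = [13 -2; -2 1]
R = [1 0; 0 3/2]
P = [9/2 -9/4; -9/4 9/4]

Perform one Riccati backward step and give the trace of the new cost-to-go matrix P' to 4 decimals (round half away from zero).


BᵀP = [-9.0000 4.5000; -5.6250 1.1250]
S = R + BᵀPB = [1 0; 0 3/2] + [18.0000 11.2500; 11.2500 9.5625] = [19.0000 11.2500; 11.2500 11.0625]
BᵀPA = [11.2500 6.7500; 9.5625 1.6875]
K = S⁻¹·BᵀPA = [0.2018 0.6659; 0.6592 -0.5247]
A−BK = [-0.2780 0.2825; -0.5112 0.7130]
AᵀP(A−BK) = [0.9888 -0.7870; -0.7870 1.4529]
P' = Q + AᵀP(A−BK) = [13.9888 -2.7870; -2.7870 2.4529]
tr(P') = 16.4417

16.4417


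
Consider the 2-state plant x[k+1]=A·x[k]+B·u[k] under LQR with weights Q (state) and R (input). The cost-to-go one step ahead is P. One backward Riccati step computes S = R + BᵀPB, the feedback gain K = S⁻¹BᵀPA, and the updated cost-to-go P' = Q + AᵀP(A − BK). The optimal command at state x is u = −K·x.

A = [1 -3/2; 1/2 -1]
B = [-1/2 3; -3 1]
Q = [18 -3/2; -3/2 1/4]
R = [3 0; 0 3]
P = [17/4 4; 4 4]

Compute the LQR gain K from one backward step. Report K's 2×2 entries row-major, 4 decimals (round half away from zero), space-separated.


-0.1583 0.2770 0.2285 -0.3684

BᵀP = [-14.1250 -14.0000; 16.7500 16.0000]
S = R + BᵀPB = [3 0; 0 3] + [49.0625 -56.3750; -56.3750 66.2500] = [52.0625 -56.3750; -56.3750 69.2500]
BᵀPA = [-21.1250 35.1875; 24.7500 -41.1250]
K = S⁻¹·BᵀPA = [-0.1583 0.2770; 0.2285 -0.3684]
A−BK = [0.2353 -0.2563; -0.2034 0.1993]
AᵀP(A−BK) = [0.2497 -0.4064; -0.4064 0.6667]
P' = Q + AᵀP(A−BK) = [18.2497 -1.9064; -1.9064 0.9167]
tr(P') = 19.1665


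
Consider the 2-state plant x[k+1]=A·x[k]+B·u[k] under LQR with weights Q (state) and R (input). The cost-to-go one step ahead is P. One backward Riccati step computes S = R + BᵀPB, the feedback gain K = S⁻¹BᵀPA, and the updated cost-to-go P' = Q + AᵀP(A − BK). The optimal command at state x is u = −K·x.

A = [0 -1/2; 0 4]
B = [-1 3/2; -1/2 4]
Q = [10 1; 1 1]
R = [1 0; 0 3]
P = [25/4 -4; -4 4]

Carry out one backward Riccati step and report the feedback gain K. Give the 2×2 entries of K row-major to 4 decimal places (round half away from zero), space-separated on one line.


0.0000 1.9175 0.0000 1.2158

BᵀP = [-4.2500 2.0000; -6.6250 10.0000]
S = R + BᵀPB = [1 0; 0 3] + [3.2500 1.6250; 1.6250 30.0625] = [4.2500 1.6250; 1.6250 33.0625]
BᵀPA = [0.0000 10.1250; 0.0000 43.3125]
K = S⁻¹·BᵀPA = [0.0000 1.9175; 0.0000 1.2158]
A−BK = [0.0000 -0.4062; 0.0000 0.0956]
AᵀP(A−BK) = [0.0000 0.0000; 0.0000 9.4896]
P' = Q + AᵀP(A−BK) = [10.0000 1.0000; 1.0000 10.4896]
tr(P') = 20.4896


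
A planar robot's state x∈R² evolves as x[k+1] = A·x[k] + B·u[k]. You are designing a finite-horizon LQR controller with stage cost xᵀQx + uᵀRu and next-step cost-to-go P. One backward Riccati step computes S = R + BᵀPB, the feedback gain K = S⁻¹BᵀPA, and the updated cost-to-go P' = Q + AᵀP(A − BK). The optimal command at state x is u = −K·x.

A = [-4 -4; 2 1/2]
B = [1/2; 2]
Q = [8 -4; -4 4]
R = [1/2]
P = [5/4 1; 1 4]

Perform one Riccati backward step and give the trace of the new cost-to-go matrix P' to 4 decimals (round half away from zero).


44.6777

BᵀP = [2.6250 8.5000]
S = R + BᵀPB = [1/2] + [18.3125] = [18.8125]
BᵀPA = [6.5000 -6.2500]
K = S⁻¹·BᵀPA = [0.3455 -0.3322]
A−BK = [-4.1728 -3.8339; 1.3090 1.1645]
AᵀP(A−BK) = [17.7542 16.1595; 16.1595 14.9236]
P' = Q + AᵀP(A−BK) = [25.7542 12.1595; 12.1595 18.9236]
tr(P') = 44.6777


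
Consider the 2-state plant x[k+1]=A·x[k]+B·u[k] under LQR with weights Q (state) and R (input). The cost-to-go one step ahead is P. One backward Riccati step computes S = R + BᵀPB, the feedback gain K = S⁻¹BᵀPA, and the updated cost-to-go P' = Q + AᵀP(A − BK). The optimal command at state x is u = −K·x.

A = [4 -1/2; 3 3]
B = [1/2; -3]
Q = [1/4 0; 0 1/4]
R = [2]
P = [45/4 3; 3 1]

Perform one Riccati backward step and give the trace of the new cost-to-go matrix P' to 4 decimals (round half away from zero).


BᵀP = [-3.3750 -1.5000]
S = R + BᵀPB = [2] + [2.8125] = [4.8125]
BᵀPA = [-18.0000 -2.8125]
K = S⁻¹·BᵀPA = [-3.7403 -0.5844]
A−BK = [5.8701 -0.2078; -8.2208 1.2468]
AᵀP(A−BK) = [193.6753 7.4805; 7.4805 1.1688]
P' = Q + AᵀP(A−BK) = [193.9253 7.4805; 7.4805 1.4188]
tr(P') = 195.3442

195.3442


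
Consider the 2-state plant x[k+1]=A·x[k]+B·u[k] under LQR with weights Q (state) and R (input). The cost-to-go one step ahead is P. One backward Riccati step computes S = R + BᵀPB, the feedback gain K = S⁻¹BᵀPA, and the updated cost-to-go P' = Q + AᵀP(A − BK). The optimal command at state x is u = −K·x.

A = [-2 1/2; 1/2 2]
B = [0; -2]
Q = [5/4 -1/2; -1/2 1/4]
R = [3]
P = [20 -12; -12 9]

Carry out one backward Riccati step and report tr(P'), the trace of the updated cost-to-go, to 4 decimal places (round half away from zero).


26.6731

BᵀP = [24.0000 -18.0000]
S = R + BᵀPB = [3] + [36.0000] = [39.0000]
BᵀPA = [-57.0000 -24.0000]
K = S⁻¹·BᵀPA = [-1.4615 -0.6154]
A−BK = [-2.0000 0.5000; -2.4231 0.7692]
AᵀP(A−BK) = [22.9423 -1.0769; -1.0769 2.2308]
P' = Q + AᵀP(A−BK) = [24.1923 -1.5769; -1.5769 2.4808]
tr(P') = 26.6731
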